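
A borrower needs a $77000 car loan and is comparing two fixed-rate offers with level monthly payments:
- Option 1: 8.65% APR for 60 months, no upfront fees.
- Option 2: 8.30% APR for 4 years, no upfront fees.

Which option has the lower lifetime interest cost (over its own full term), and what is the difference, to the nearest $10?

Option 2 by $4,370

Option 1: monthly rate = 8.65%/12 = 0.0072083; payment = 77,000 × 0.0072083 / (1 − (1+0.0072083)^−60) = $1,585.35.
Total interest on Option 1 = 60 × $1,585.35 − $77,000 = $18,121.00.
Option 2: at 8.30% the monthly rate is 0.0069167, so the payment is 77,000 × 0.0069167 / (1 − 1.0069167^−48) = $1,890.66.
Total interest on Option 2 = 48 × $1,890.66 − $77,000 = $13,751.68.
Option 2 is lower by $4,369.32.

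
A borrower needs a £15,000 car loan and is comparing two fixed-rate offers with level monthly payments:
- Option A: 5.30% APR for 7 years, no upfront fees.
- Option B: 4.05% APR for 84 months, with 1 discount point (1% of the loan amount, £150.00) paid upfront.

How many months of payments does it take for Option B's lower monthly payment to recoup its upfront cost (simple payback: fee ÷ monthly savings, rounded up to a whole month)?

Option A: monthly rate = 5.3%/12 = 0.0044167; payment = 15,000 × 0.0044167 / (1 − (1+0.0044167)^−84) = £214.13.
Option B: monthly rate = 4.05%/12 = 0.0033750; payment = 15,000 × 0.0033750 / (1 − (1+0.0033750)^−84) = £205.38.
Monthly savings = £214.13 − £205.38 = £8.75.
Break-even = £150.00 / £8.75 = 17.14 → 18 months.

18 months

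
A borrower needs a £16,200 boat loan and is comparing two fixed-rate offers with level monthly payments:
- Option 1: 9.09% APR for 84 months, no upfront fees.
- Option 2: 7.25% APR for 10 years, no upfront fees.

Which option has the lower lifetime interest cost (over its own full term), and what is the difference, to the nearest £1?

Option 1 by £867

Option 1: monthly rate = 9.09%/12 = 0.0075750; payment = 16,200 × 0.0075750 / (1 − (1+0.0075750)^−84) = £261.38.
Total interest on Option 1 = 84 × £261.38 − £16,200 = £5,755.92.
Option 2: at 7.25% the monthly rate is 0.0060417, so the payment is 16,200 × 0.0060417 / (1 − 1.0060417^−120) = £190.19.
Total interest on Option 2 = 120 × £190.19 − £16,200 = £6,622.80.
Option 1 is lower by £866.88.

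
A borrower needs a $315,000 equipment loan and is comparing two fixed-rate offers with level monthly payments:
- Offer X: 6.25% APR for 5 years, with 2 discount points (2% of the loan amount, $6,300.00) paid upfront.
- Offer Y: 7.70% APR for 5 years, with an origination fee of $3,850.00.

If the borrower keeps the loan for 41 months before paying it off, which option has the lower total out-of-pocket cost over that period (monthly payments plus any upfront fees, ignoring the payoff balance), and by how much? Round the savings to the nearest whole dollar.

Offer X: monthly rate = 6.25%/12 = 0.0052083; payment = 315,000 × 0.0052083 / (1 − (1+0.0052083)^−60) = $6,126.52.
Offer Y: monthly rate = 7.7%/12 = 0.0064167; payment = 315,000 × 0.0064167 / (1 − (1+0.0064167)^−60) = $6,341.93.
Over 41 months: Offer X costs 41 × $6,126.52 + $6,300.00 = $257,487.32; Offer Y costs 41 × $6,341.93 + $3,850.00 = $263,869.13.
Offer X is cheaper by $263,869.13 − $257,487.32 = $6,381.81.

Offer X by $6,382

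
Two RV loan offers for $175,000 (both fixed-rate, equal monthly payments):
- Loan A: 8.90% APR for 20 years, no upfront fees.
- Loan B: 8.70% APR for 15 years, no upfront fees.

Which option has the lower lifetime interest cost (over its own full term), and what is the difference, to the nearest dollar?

Loan B by $61,291

Loan A: monthly rate = 8.9%/12 = 0.0074167; payment = 175,000 × 0.0074167 / (1 − (1+0.0074167)^−240) = $1,563.28.
Total interest on Loan A = 240 × $1,563.28 − $175,000 = $200,187.20.
Loan B: monthly rate = 8.7%/12 = 0.0072500; payment = 175,000 × 0.0072500 / (1 − (1+0.0072500)^−180) = $1,743.87.
Total interest on Loan B = 180 × $1,743.87 − $175,000 = $138,896.60.
Loan B is lower by $61,290.60.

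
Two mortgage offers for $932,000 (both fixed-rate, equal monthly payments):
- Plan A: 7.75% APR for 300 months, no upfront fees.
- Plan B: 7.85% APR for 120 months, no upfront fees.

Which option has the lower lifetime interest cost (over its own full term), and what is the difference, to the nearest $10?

Plan A: monthly rate = 7.75%/12 = 0.0064583; payment = 932,000 × 0.0064583 / (1 − (1+0.0064583)^−300) = $7,039.66.
Total interest on Plan A = 300 × $7,039.66 − $932,000 = $1,179,898.00.
Plan B: at 7.85% the monthly rate is 0.0065417, so the payment is 932,000 × 0.0065417 / (1 − 1.0065417^−120) = $11,234.00.
Total interest on Plan B = 120 × $11,234.00 − $932,000 = $416,080.00.
Plan B is lower by $763,818.00.

Plan B by $763,820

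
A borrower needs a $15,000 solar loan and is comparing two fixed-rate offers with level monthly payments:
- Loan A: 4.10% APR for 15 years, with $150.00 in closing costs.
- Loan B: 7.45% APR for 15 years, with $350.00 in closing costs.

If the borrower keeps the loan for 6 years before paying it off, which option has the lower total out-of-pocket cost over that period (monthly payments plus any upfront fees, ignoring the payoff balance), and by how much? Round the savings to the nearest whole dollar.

Loan A: monthly rate = 4.1%/12 = 0.0034167; payment = 15,000 × 0.0034167 / (1 − (1+0.0034167)^−180) = $111.71.
Loan B: at 7.45% the monthly rate is 0.0062083, so the payment is 15,000 × 0.0062083 / (1 − 1.0062083^−180) = $138.63.
Over 72 months: Loan A costs 72 × $111.71 + $150.00 = $8,193.12; Loan B costs 72 × $138.63 + $350.00 = $10,331.36.
Loan A is cheaper by $10,331.36 − $8,193.12 = $2,138.24.

Loan A by $2,138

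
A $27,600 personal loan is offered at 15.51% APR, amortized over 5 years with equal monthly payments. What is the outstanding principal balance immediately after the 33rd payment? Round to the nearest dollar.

$15,053

With monthly rate i = 15.51%/12 = 0.0129250, the balance after k of n payments is P · [(1+i)^n − (1+i)^k] / [(1+i)^n − 1].
(1+0.0129250)^60 = 2.16091361 and (1+0.0129250)^33 = 1.52774395, so the balance is 27,600 × (2.16091361 − 1.52774395) / (2.16091361 − 1) = $15,053.22.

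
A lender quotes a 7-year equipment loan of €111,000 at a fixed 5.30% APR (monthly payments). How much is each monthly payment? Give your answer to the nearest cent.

€1,584.56

Monthly rate = 5.3%/12 = 0.0044167; payment = 111,000 × 0.0044167 / (1 − (1+0.0044167)^−84) = €1,584.56.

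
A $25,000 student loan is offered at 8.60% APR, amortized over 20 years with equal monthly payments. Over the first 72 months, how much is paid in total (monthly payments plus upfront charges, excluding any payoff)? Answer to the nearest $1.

At 8.60% the monthly rate is 0.0071667, so the payment is 25,000 × 0.0071667 / (1 − 1.0071667^−240) = $218.54.
Total outlay = 72 × $218.54 = $15,734.88.

$15,735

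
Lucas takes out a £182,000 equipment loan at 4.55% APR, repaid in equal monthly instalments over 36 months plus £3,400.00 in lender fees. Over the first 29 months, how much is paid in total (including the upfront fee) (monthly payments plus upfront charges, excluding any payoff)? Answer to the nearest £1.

£160,522

At 4.55% the monthly rate is 0.0037917, so the payment is 182,000 × 0.0037917 / (1 − 1.0037917^−36) = £5,418.01.
Total outlay = 29 × £5,418.01 + £3,400.00 = £160,522.29.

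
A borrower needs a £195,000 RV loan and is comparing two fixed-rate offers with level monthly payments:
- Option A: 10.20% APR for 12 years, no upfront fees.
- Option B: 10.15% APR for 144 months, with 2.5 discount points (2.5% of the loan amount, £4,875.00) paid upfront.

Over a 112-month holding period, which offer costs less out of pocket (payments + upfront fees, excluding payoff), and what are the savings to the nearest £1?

Option A: at 10.20% the monthly rate is 0.0085000, so the payment is 195,000 × 0.0085000 / (1 − 1.0085000^−144) = £2,352.99.
Option B: at 10.15% the monthly rate is 0.0084583, so the payment is 195,000 × 0.0084583 / (1 − 1.0084583^−144) = £2,347.33.
Over 112 months: Option A costs 112 × £2,352.99 = £263,534.88; Option B costs 112 × £2,347.33 + £4,875.00 = £267,775.96.
Option A is cheaper by £267,775.96 − £263,534.88 = £4,241.08.

Option A by £4,241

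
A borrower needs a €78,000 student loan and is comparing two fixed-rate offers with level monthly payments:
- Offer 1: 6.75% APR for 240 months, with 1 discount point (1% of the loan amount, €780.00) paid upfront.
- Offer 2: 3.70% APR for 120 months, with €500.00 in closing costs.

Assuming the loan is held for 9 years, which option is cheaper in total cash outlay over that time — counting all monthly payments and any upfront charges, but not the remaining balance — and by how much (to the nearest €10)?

Offer 1: at 6.75% the monthly rate is 0.0056250, so the payment is 78,000 × 0.0056250 / (1 − 1.0056250^−240) = €593.08.
Offer 2: at 3.70% the monthly rate is 0.0030833, so the payment is 78,000 × 0.0030833 / (1 − 1.0030833^−120) = €778.64.
Over 108 months: Offer 1 costs 108 × €593.08 + €780.00 = €64,832.64; Offer 2 costs 108 × €778.64 + €500.00 = €84,593.12.
Offer 1 is cheaper by €84,593.12 − €64,832.64 = €19,760.48.

Offer 1 by €19,760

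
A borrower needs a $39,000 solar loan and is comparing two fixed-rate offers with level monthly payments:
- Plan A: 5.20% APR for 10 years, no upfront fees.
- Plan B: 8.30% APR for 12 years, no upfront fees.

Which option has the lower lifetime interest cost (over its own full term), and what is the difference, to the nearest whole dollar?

Plan A: at 5.20% the monthly rate is 0.0043333, so the payment is 39,000 × 0.0043333 / (1 − 1.0043333^−120) = $417.48.
Total interest on Plan A = 120 × $417.48 − $39,000 = $11,097.60.
Plan B: at 8.30% the monthly rate is 0.0069167, so the payment is 39,000 × 0.0069167 / (1 − 1.0069167^−144) = $428.60.
Total interest on Plan B = 144 × $428.60 − $39,000 = $22,718.40.
Plan A is lower by $11,620.80.

Plan A by $11,621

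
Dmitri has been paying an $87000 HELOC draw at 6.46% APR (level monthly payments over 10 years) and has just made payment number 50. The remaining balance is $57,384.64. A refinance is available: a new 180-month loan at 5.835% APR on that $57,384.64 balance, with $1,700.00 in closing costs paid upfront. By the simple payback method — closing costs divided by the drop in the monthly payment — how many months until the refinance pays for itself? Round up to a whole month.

4 months

Current payment = 87,000 × 6.46%/12 / (1 − (1+0.0053833)^−120) = $986.10.
Refinanced payment = 57,384.64 × 0.0048625 / (1 − (1+0.0048625)^−180) = $479.14.
Monthly savings = $986.10 − $479.14 = $506.96.
Break-even = $1,700.00 / $506.96 = 3.35 → 4 months.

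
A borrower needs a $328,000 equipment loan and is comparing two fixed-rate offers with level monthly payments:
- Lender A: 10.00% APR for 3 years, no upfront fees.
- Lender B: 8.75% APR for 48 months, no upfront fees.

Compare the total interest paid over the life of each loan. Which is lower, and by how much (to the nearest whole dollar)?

Lender A: monthly rate = 10%/12 = 0.0083333; payment = 328,000 × 0.0083333 / (1 − (1+0.0083333)^−36) = $10,583.64.
Total interest on Lender A = 36 × $10,583.64 − $328,000 = $53,011.04.
Lender B: at 8.75% the monthly rate is 0.0072917, so the payment is 328,000 × 0.0072917 / (1 − 1.0072917^−48) = $8,123.41.
Total interest on Lender B = 48 × $8,123.41 − $328,000 = $61,923.68.
Lender A is lower by $8,912.64.

Lender A by $8,913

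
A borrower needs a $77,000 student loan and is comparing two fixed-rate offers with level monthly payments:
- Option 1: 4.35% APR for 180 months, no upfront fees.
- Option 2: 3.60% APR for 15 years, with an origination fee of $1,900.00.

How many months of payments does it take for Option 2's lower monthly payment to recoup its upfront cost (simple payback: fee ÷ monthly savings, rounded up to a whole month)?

Option 1: at 4.35% the monthly rate is 0.0036250, so the payment is 77,000 × 0.0036250 / (1 − 1.0036250^−180) = $583.16.
Option 2: monthly rate = 3.6%/12 = 0.0030000; payment = 77,000 × 0.0030000 / (1 − (1+0.0030000)^−180) = $554.25.
Monthly savings = $583.16 − $554.25 = $28.91.
Break-even = $1,900.00 / $28.91 = 65.72 → 66 months.

66 months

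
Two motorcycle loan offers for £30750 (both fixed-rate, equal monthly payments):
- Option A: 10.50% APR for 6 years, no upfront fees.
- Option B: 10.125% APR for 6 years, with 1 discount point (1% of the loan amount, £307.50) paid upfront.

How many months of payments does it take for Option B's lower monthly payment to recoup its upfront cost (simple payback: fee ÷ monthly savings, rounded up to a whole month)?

53 months

Option A: monthly rate = 10.5%/12 = 0.0087500; payment = 30,750 × 0.0087500 / (1 − (1+0.0087500)^−72) = £577.45.
Option B: monthly rate = 10.125%/12 = 0.0084375; payment = 30,750 × 0.0084375 / (1 − (1+0.0084375)^−72) = £571.61.
Monthly savings = £577.45 − £571.61 = £5.84.
Break-even = £307.50 / £5.84 = 52.65 → 53 months.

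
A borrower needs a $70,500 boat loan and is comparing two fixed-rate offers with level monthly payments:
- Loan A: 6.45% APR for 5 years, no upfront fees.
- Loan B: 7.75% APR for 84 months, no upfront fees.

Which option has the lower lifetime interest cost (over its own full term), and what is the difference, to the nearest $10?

Loan A: monthly rate = 6.45%/12 = 0.0053750; payment = 70,500 × 0.0053750 / (1 − (1+0.0053750)^−60) = $1,377.76.
Total interest on Loan A = 60 × $1,377.76 − $70,500 = $12,165.60.
Loan B: at 7.75% the monthly rate is 0.0064583, so the payment is 70,500 × 0.0064583 / (1 − 1.0064583^−84) = $1,090.07.
Total interest on Loan B = 84 × $1,090.07 − $70,500 = $21,065.88.
Loan A is lower by $8,900.28.

Loan A by $8,900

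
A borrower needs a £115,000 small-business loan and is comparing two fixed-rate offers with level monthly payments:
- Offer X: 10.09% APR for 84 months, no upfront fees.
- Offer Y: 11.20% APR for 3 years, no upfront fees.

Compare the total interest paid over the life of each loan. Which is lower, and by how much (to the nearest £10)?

Offer X: at 10.09% the monthly rate is 0.0084083, so the payment is 115,000 × 0.0084083 / (1 − 1.0084083^−84) = £1,914.49.
Total interest on Offer X = 84 × £1,914.49 − £115,000 = £45,817.16.
Offer Y: at 11.20% the monthly rate is 0.0093333, so the payment is 115,000 × 0.0093333 / (1 − 1.0093333^−36) = £3,775.85.
Total interest on Offer Y = 36 × £3,775.85 − £115,000 = £20,930.60.
Offer Y is lower by £24,886.56.

Offer Y by £24,890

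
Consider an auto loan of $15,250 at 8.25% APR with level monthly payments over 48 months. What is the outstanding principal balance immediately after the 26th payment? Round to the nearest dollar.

With monthly rate i = 8.25%/12 = 0.0068750, the balance after k of n payments is P · [(1+i)^n − (1+i)^k] / [(1+i)^n − 1].
(1+0.0068750)^48 = 1.38939833 and (1+0.0068750)^26 = 1.19499064, so the balance is 15,250 × (1.38939833 − 1.19499064) / (1.38939833 − 1) = $7,613.59.

$7,614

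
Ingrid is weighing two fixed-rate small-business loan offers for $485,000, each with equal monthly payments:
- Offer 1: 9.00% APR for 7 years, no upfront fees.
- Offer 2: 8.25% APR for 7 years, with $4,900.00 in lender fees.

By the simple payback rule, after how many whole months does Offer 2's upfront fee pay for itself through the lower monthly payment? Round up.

27 months

Offer 1: monthly rate = 9%/12 = 0.0075000; payment = 485,000 × 0.0075000 / (1 − (1+0.0075000)^−84) = $7,803.20.
Offer 2: at 8.25% the monthly rate is 0.0068750, so the payment is 485,000 × 0.0068750 / (1 − 1.0068750^−84) = $7,619.86.
Monthly savings = $7,803.20 − $7,619.86 = $183.34.
Break-even = $4,900.00 / $183.34 = 26.73 → 27 months.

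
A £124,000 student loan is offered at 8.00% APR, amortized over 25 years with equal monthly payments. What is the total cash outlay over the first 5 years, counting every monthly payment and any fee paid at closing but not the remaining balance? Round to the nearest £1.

At 8.00% the monthly rate is 0.0066667, so the payment is 124,000 × 0.0066667 / (1 − 1.0066667^−300) = £957.05.
Total outlay = 60 × £957.05 = £57,423.00.

£57,423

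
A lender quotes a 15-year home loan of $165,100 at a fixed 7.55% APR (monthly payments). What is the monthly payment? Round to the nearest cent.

At 7.55% the monthly rate is 0.0062917, so the payment is 165,100 × 0.0062917 / (1 − 1.0062917^−180) = $1,535.19.

$1,535.19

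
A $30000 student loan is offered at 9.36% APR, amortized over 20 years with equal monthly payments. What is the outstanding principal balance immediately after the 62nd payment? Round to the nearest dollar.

$26,596

With monthly rate i = 9.36%/12 = 0.0078000, the balance after k of n payments is P · [(1+i)^n − (1+i)^k] / [(1+i)^n − 1].
(1+0.0078000)^240 = 6.45423783 and (1+0.0078000)^62 = 1.61886245, so the balance is 30,000 × (6.45423783 − 1.61886245) / (6.45423783 − 1) = $26,596.06.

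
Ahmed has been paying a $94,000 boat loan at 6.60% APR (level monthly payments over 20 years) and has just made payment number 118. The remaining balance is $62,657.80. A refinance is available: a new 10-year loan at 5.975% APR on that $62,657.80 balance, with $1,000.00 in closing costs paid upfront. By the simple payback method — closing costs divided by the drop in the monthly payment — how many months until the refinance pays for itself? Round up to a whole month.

Current payment = 94,000 × 6.6%/12 / (1 − (1+0.0055000)^−240) = $706.38.
Refinanced payment = 62,657.80 × 0.0049792 / (1 − (1+0.0049792)^−120) = $694.84.
Monthly savings = $706.38 − $694.84 = $11.54.
Break-even = $1,000.00 / $11.54 = 86.66 → 87 months.

87 months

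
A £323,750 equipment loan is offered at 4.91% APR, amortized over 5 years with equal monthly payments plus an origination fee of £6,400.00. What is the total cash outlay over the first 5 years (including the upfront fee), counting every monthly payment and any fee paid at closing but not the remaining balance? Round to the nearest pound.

Monthly rate = 4.91%/12 = 0.0040917; payment = 323,750 × 0.0040917 / (1 − (1+0.0040917)^−60) = £6,096.22.
Total outlay = 60 × £6,096.22 + £6,400.00 = £372,173.20.

£372,173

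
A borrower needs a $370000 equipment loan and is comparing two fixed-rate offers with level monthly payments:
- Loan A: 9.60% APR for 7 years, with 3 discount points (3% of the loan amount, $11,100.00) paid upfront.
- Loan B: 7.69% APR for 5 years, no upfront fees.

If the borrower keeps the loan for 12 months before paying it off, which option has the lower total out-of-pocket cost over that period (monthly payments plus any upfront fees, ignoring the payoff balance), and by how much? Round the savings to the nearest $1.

Loan A: monthly rate = 9.6%/12 = 0.0080000; payment = 370,000 × 0.0080000 / (1 − (1+0.0080000)^−84) = $6,066.24.
Loan B: monthly rate = 7.69%/12 = 0.0064083; payment = 370,000 × 0.0064083 / (1 − (1+0.0064083)^−60) = $7,447.49.
Over 12 months: Loan A costs 12 × $6,066.24 + $11,100.00 = $83,894.88; Loan B costs 12 × $7,447.49 = $89,369.88.
Loan A is cheaper by $89,369.88 − $83,894.88 = $5,475.00.

Loan A by $5,475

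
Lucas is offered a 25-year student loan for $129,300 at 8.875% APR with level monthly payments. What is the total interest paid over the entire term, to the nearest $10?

At 8.875% the monthly rate is 0.0073958, so the payment is 129,300 × 0.0073958 / (1 − 1.0073958^−300) = $1,074.03.
Total paid = 300 × $1,074.03 = $322,209.00; interest = $322,209.00 − $129,300 = $192,909.00.

$192,910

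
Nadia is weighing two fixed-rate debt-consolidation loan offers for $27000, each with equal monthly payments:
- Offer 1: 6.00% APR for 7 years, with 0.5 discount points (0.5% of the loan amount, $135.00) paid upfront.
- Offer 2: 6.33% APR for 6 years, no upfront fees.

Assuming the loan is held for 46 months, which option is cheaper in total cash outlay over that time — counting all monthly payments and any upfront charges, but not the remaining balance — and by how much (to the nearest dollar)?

Offer 1 by $2,499

Offer 1: monthly rate = 6%/12 = 0.0050000; payment = 27,000 × 0.0050000 / (1 − (1+0.0050000)^−84) = $394.43.
Offer 2: at 6.33% the monthly rate is 0.0052750, so the payment is 27,000 × 0.0052750 / (1 − 1.0052750^−72) = $451.69.
Over 46 months: Offer 1 costs 46 × $394.43 + $135.00 = $18,278.78; Offer 2 costs 46 × $451.69 = $20,777.74.
Offer 1 is cheaper by $20,777.74 − $18,278.78 = $2,498.96.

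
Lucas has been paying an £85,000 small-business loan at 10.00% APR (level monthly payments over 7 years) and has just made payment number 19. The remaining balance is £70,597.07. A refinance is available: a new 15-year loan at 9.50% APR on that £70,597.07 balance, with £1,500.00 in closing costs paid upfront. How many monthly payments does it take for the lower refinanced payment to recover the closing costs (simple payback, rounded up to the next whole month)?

3 months

Current payment = 85,000 × 10%/12 / (1 − (1+0.0083333)^−84) = £1,411.10.
Refinanced payment = 70,597.07 × 0.0079167 / (1 − (1+0.0079167)^−180) = £737.19.
Monthly savings = £1,411.10 − £737.19 = £673.91.
Break-even = £1,500.00 / £673.91 = 2.23 → 3 months.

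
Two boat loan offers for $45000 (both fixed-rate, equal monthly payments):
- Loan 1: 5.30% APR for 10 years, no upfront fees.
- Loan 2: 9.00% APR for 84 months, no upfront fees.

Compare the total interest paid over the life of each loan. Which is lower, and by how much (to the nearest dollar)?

Loan 1 by $2,746

Loan 1: monthly rate = 5.3%/12 = 0.0044167; payment = 45,000 × 0.0044167 / (1 − (1+0.0044167)^−120) = $483.92.
Total interest on Loan 1 = 120 × $483.92 − $45,000 = $13,070.40.
Loan 2: monthly rate = 9%/12 = 0.0075000; payment = 45,000 × 0.0075000 / (1 − (1+0.0075000)^−84) = $724.01.
Total interest on Loan 2 = 84 × $724.01 − $45,000 = $15,816.84.
Loan 1 is lower by $2,746.44.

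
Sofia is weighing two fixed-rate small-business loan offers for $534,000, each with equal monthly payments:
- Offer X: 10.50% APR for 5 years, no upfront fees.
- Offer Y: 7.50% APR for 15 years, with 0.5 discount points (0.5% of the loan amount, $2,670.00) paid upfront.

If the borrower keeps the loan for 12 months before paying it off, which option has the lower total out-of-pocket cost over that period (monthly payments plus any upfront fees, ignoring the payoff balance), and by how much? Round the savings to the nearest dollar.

Offer X: at 10.50% the monthly rate is 0.0087500, so the payment is 534,000 × 0.0087500 / (1 − 1.0087500^−60) = $11,477.74.
Offer Y: monthly rate = 7.5%/12 = 0.0062500; payment = 534,000 × 0.0062500 / (1 − (1+0.0062500)^−180) = $4,950.25.
Over 12 months: Offer X costs 12 × $11,477.74 = $137,732.88; Offer Y costs 12 × $4,950.25 + $2,670.00 = $62,073.00.
Offer Y is cheaper by $137,732.88 − $62,073.00 = $75,659.88.

Offer Y by $75,660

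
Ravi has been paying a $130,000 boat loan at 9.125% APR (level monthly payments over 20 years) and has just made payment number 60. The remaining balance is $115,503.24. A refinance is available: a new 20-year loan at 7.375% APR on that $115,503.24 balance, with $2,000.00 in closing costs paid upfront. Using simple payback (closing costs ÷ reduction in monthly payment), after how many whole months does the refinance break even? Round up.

8 months

Current payment = 130,000 × 9.125%/12 / (1 − (1+0.0076042)^−240) = $1,180.12.
Refinanced payment = 115,503.24 × 0.0061458 / (1 − (1+0.0061458)^−240) = $921.68.
Monthly savings = $1,180.12 − $921.68 = $258.44.
Break-even = $2,000.00 / $258.44 = 7.74 → 8 months.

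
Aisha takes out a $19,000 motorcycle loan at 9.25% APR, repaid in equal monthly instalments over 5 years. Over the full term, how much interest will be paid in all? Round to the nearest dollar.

$4,803

Monthly rate = 9.25%/12 = 0.0077083; payment = 19,000 × 0.0077083 / (1 − (1+0.0077083)^−60) = $396.72.
Total paid = 60 × $396.72 = $23,803.20; interest = $23,803.20 − $19,000 = $4,803.20.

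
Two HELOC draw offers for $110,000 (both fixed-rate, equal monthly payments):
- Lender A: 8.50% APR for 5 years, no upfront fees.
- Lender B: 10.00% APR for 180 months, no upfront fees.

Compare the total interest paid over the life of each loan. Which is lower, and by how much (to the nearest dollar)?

Lender A: monthly rate = 8.5%/12 = 0.0070833; payment = 110,000 × 0.0070833 / (1 − (1+0.0070833)^−60) = $2,256.82.
Total interest on Lender A = 60 × $2,256.82 − $110,000 = $25,409.20.
Lender B: monthly rate = 10%/12 = 0.0083333; payment = 110,000 × 0.0083333 / (1 − (1+0.0083333)^−180) = $1,182.07.
Total interest on Lender B = 180 × $1,182.07 − $110,000 = $102,772.60.
Lender A is lower by $77,363.40.

Lender A by $77,363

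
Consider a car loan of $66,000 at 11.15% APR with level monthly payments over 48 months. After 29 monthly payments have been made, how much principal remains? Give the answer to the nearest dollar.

With monthly rate i = 11.15%/12 = 0.0092917, the balance after k of n payments is P · [(1+i)^n − (1+i)^k] / [(1+i)^n − 1].
(1+0.0092917)^48 = 1.55883805 and (1+0.0092917)^29 = 1.30762717, so the balance is 66,000 × (1.55883805 − 1.30762717) / (1.55883805 − 1) = $29,668.56.

$29,669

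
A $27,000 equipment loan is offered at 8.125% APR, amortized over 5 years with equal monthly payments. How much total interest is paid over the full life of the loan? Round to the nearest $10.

Monthly rate = 8.125%/12 = 0.0067708; payment = 27,000 × 0.0067708 / (1 − (1+0.0067708)^−60) = $549.08.
Total paid = 60 × $549.08 = $32,944.80; interest = $32,944.80 − $27,000 = $5,944.80.

$5,940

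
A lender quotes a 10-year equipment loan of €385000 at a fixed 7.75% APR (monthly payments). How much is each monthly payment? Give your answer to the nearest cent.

€4,620.41

At 7.75% the monthly rate is 0.0064583, so the payment is 385,000 × 0.0064583 / (1 − 1.0064583^−120) = €4,620.41.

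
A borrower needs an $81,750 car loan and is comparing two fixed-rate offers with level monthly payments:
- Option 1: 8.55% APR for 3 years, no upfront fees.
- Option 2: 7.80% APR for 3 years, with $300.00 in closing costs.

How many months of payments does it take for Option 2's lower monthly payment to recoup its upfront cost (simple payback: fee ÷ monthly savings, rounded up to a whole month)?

Option 1: at 8.55% the monthly rate is 0.0071250, so the payment is 81,750 × 0.0071250 / (1 − 1.0071250^−36) = $2,582.54.
Option 2: monthly rate = 7.8%/12 = 0.0065000; payment = 81,750 × 0.0065000 / (1 − (1+0.0065000)^−36) = $2,554.21.
Monthly savings = $2,582.54 − $2,554.21 = $28.33.
Break-even = $300.00 / $28.33 = 10.59 → 11 months.

11 months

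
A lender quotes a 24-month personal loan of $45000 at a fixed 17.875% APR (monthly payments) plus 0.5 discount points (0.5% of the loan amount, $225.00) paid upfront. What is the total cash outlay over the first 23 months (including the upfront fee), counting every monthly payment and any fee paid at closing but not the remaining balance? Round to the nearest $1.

$51,834

At 17.875% the monthly rate is 0.0148958, so the payment is 45,000 × 0.0148958 / (1 − 1.0148958^−24) = $2,243.87.
Total outlay = 23 × $2,243.87 + $225.00 = $51,834.01.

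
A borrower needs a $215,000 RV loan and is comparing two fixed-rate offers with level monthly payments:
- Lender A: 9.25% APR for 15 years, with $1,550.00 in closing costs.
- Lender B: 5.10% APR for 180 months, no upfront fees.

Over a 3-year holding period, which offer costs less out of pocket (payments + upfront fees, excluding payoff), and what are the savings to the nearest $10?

Lender B by $19,600

Lender A: monthly rate = 9.25%/12 = 0.0077083; payment = 215,000 × 0.0077083 / (1 − (1+0.0077083)^−180) = $2,212.76.
Lender B: at 5.10% the monthly rate is 0.0042500, so the payment is 215,000 × 0.0042500 / (1 − 1.0042500^−180) = $1,711.43.
Over 36 months: Lender A costs 36 × $2,212.76 + $1,550.00 = $81,209.36; Lender B costs 36 × $1,711.43 = $61,611.48.
Lender B is cheaper by $81,209.36 − $61,611.48 = $19,597.88.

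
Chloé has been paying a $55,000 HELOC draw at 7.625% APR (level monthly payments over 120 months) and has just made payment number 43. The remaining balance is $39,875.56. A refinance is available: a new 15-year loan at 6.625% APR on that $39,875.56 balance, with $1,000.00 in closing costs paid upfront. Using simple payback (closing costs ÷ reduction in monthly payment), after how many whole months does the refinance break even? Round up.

4 months

Current payment = 55,000 × 7.625%/12 / (1 − (1+0.0063542)^−120) = $656.45.
Refinanced payment = 39,875.56 × 0.0055208 / (1 − (1+0.0055208)^−180) = $350.10.
Monthly savings = $656.45 − $350.10 = $306.35.
Break-even = $1,000.00 / $306.35 = 3.26 → 4 months.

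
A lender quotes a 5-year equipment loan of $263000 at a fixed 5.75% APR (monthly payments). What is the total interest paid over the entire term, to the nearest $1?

Monthly rate = 5.75%/12 = 0.0047917; payment = 263,000 × 0.0047917 / (1 − (1+0.0047917)^−60) = $5,054.01.
Total paid = 60 × $5,054.01 = $303,240.60; interest = $303,240.60 − $263,000 = $40,240.60.

$40,241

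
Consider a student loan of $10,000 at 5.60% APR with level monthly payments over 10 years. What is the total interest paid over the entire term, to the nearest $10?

At 5.60% the monthly rate is 0.0046667, so the payment is 10,000 × 0.0046667 / (1 − 1.0046667^−120) = $109.02.
Total paid = 120 × $109.02 = $13,082.40; interest = $13,082.40 − $10,000 = $3,082.40.

$3,080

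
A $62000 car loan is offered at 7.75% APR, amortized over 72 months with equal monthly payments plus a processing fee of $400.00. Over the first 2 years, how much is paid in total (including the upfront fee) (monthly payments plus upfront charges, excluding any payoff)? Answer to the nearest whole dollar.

Monthly rate = 7.75%/12 = 0.0064583; payment = 62,000 × 0.0064583 / (1 − (1+0.0064583)^−72) = $1,079.51.
Total outlay = 24 × $1,079.51 + $400.00 = $26,308.24.

$26,308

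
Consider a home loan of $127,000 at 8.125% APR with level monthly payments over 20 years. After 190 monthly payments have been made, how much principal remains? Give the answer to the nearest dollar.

With monthly rate i = 8.125%/12 = 0.0067708, the balance after k of n payments is P · [(1+i)^n − (1+i)^k] / [(1+i)^n − 1].
(1+0.0067708)^240 = 5.05068261 and (1+0.0067708)^190 = 3.60428240, so the balance is 127,000 × (5.05068261 − 3.60428240) / (5.05068261 − 1) = $45,348.61.

$45,349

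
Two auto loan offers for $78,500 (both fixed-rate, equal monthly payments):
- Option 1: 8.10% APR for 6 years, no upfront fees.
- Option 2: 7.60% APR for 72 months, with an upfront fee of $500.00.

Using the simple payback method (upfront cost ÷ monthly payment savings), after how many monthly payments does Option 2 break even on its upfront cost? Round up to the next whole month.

27 months

Option 1: at 8.10% the monthly rate is 0.0067500, so the payment is 78,500 × 0.0067500 / (1 − 1.0067500^−72) = $1,380.20.
Option 2: at 7.60% the monthly rate is 0.0063333, so the payment is 78,500 × 0.0063333 / (1 − 1.0063333^−72) = $1,361.08.
Monthly savings = $1,380.20 − $1,361.08 = $19.12.
Break-even = $500.00 / $19.12 = 26.15 → 27 months.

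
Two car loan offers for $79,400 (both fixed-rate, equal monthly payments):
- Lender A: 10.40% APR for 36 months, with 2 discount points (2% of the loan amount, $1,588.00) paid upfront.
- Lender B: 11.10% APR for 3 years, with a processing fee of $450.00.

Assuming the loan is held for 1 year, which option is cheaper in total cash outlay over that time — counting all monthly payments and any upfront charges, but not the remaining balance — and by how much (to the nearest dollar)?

Lender B by $823

Lender A: at 10.40% the monthly rate is 0.0086667, so the payment is 79,400 × 0.0086667 / (1 − 1.0086667^−36) = $2,576.95.
Lender B: monthly rate = 11.1%/12 = 0.0092500; payment = 79,400 × 0.0092500 / (1 − (1+0.0092500)^−36) = $2,603.22.
Over 12 months: Lender A costs 12 × $2,576.95 + $1,588.00 = $32,511.40; Lender B costs 12 × $2,603.22 + $450.00 = $31,688.64.
Lender B is cheaper by $32,511.40 − $31,688.64 = $822.76.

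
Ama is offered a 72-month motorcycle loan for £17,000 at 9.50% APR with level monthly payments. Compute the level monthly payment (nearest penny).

£310.67

At 9.50% the monthly rate is 0.0079167, so the payment is 17,000 × 0.0079167 / (1 − 1.0079167^−72) = £310.67.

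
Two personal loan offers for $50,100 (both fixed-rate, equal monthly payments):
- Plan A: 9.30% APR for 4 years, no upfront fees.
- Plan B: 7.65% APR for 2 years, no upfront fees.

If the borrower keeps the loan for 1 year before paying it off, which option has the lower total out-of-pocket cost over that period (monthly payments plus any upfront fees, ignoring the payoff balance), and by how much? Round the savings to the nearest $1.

Plan A by $12,048

Plan A: at 9.30% the monthly rate is 0.0077500, so the payment is 50,100 × 0.0077500 / (1 − 1.0077500^−48) = $1,253.89.
Plan B: monthly rate = 7.65%/12 = 0.0063750; payment = 50,100 × 0.0063750 / (1 − (1+0.0063750)^−24) = $2,257.90.
Over 12 months: Plan A costs 12 × $1,253.89 = $15,046.68; Plan B costs 12 × $2,257.90 = $27,094.80.
Plan A is cheaper by $27,094.80 − $15,046.68 = $12,048.12.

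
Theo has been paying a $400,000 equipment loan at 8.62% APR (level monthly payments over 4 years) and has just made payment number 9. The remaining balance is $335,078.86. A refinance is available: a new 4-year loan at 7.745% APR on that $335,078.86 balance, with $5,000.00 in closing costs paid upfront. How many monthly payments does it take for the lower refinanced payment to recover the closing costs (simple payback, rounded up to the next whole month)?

3 months

Current payment = 400,000 × 8.62%/12 / (1 − (1+0.0071833)^−48) = $9,882.00.
Refinanced payment = 335,078.86 × 0.0064542 / (1 − (1+0.0064542)^−48) = $8,140.21.
Monthly savings = $9,882.00 − $8,140.21 = $1,741.79.
Break-even = $5,000.00 / $1,741.79 = 2.87 → 3 months.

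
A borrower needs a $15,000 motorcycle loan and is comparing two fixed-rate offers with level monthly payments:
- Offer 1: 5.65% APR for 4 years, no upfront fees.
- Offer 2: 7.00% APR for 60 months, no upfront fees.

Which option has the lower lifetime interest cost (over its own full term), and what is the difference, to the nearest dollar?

Offer 1: at 5.65% the monthly rate is 0.0047083, so the payment is 15,000 × 0.0047083 / (1 − 1.0047083^−48) = $349.87.
Total interest on Offer 1 = 48 × $349.87 − $15,000 = $1,793.76.
Offer 2: at 7.00% the monthly rate is 0.0058333, so the payment is 15,000 × 0.0058333 / (1 − 1.0058333^−60) = $297.02.
Total interest on Offer 2 = 60 × $297.02 − $15,000 = $2,821.20.
Offer 1 is lower by $1,027.44.

Offer 1 by $1,027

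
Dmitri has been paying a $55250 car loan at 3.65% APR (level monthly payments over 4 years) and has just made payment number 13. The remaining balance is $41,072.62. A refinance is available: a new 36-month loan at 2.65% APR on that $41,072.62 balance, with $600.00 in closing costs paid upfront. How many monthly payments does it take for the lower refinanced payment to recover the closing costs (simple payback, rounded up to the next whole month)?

12 months

Current payment = 55,250 × 3.65%/12 / (1 − (1+0.0030417)^−48) = $1,238.86.
Refinanced payment = 41,072.62 × 0.0022083 / (1 − (1+0.0022083)^−36) = $1,188.12.
Monthly savings = $1,238.86 − $1,188.12 = $50.74.
Break-even = $600.00 / $50.74 = 11.82 → 12 months.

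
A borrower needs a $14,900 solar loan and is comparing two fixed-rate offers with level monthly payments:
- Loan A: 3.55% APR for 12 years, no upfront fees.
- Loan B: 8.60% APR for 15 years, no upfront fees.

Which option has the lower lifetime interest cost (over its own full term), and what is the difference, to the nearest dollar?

Loan A: at 3.55% the monthly rate is 0.0029583, so the payment is 14,900 × 0.0029583 / (1 − 1.0029583^−144) = $127.22.
Total interest on Loan A = 144 × $127.22 − $14,900 = $3,419.68.
Loan B: at 8.60% the monthly rate is 0.0071667, so the payment is 14,900 × 0.0071667 / (1 − 1.0071667^−180) = $147.60.
Total interest on Loan B = 180 × $147.60 − $14,900 = $11,668.00.
Loan A is lower by $8,248.32.

Loan A by $8,248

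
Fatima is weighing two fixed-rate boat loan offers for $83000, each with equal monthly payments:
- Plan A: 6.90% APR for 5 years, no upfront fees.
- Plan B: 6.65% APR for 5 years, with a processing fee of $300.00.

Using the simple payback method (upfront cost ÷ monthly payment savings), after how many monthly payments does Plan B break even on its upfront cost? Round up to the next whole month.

Plan A: monthly rate = 6.9%/12 = 0.0057500; payment = 83,000 × 0.0057500 / (1 − (1+0.0057500)^−60) = $1,639.59.
Plan B: at 6.65% the monthly rate is 0.0055417, so the payment is 83,000 × 0.0055417 / (1 − 1.0055417^−60) = $1,629.83.
Monthly savings = $1,639.59 − $1,629.83 = $9.76.
Break-even = $300.00 / $9.76 = 30.74 → 31 months.

31 months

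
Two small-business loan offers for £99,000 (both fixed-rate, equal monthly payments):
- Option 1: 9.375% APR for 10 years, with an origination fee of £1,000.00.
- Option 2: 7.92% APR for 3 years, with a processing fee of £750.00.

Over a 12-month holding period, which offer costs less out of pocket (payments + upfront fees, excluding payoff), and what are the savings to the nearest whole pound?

Option 1: at 9.375% the monthly rate is 0.0078125, so the payment is 99,000 × 0.0078125 / (1 − 1.0078125^−120) = £1,274.27.
Option 2: at 7.92% the monthly rate is 0.0066000, so the payment is 99,000 × 0.0066000 / (1 − 1.0066000^−36) = £3,098.65.
Over 12 months: Option 1 costs 12 × £1,274.27 + £1,000.00 = £16,291.24; Option 2 costs 12 × £3,098.65 + £750.00 = £37,933.80.
Option 1 is cheaper by £37,933.80 − £16,291.24 = £21,642.56.

Option 1 by £21,643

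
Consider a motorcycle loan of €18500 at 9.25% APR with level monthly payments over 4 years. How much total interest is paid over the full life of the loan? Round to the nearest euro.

€3,703

Monthly rate = 9.25%/12 = 0.0077083; payment = 18,500 × 0.0077083 / (1 − (1+0.0077083)^−48) = €462.57.
Total paid = 48 × €462.57 = €22,203.36; interest = €22,203.36 − €18,500 = €3,703.36.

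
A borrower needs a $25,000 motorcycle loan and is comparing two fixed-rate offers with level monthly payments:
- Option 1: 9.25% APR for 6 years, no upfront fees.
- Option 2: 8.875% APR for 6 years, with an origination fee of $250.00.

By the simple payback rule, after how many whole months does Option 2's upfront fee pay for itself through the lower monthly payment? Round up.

54 months

Option 1: at 9.25% the monthly rate is 0.0077083, so the payment is 25,000 × 0.0077083 / (1 − 1.0077083^−72) = $453.75.
Option 2: monthly rate = 8.875%/12 = 0.0073958; payment = 25,000 × 0.0073958 / (1 − (1+0.0073958)^−72) = $449.09.
Monthly savings = $453.75 − $449.09 = $4.66.
Break-even = $250.00 / $4.66 = 53.65 → 54 months.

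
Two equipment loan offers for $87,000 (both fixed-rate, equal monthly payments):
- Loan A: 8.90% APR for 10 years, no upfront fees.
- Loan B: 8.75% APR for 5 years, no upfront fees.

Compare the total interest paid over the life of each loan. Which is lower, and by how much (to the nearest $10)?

Loan A: monthly rate = 8.9%/12 = 0.0074167; payment = 87,000 × 0.0074167 / (1 − (1+0.0074167)^−120) = $1,097.38.
Total interest on Loan A = 120 × $1,097.38 − $87,000 = $44,685.60.
Loan B: at 8.75% the monthly rate is 0.0072917, so the payment is 87,000 × 0.0072917 / (1 − 1.0072917^−60) = $1,795.44.
Total interest on Loan B = 60 × $1,795.44 − $87,000 = $20,726.40.
Loan B is lower by $23,959.20.

Loan B by $23,960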